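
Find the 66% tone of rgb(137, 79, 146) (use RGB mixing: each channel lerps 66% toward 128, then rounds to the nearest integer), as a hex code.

Lerp each channel 66% toward 128:
  R: 137 − 5.94 = 131.06 → 131
  G: 79 + 32.34 = 111.34 → 111
  B: 146 + 0.66×(128−146) = 146 − 11.88 = 134.12 → 134
rgb(131, 111, 134) = #836f86.

#836f86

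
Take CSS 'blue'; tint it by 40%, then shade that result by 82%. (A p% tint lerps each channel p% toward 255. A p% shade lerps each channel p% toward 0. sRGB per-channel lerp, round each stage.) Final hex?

#12122e

CSS blue is rgb(0, 0, 255).
Per channel, c → c + 0.4(255 − c):
  R: 0 + 102 = 102 → 102
  G: 0 + 0.4×(255−0) = 0 + 102 = 102 → 102
  B: 255 + 0.4×(255−255) = 255 + 0 = 255 → 255
After the tint: rgb(102, 102, 255) = #6666ff.
Lerp each channel 82% toward 0:
  R: 102 − 83.64 = 18.36 → 18
  G: 102 − 83.64 = 18.36 → 18
  B: 255 + 0.82×(0−255) = 255 − 209.1 = 45.9 → 46
rgb(18, 18, 46) = #12122e.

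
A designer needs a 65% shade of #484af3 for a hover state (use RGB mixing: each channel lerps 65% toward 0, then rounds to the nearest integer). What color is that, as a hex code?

#484af3 is rgb(72, 74, 243).
Per channel, c → c + 0.65(0 − c):
  R: 72 + 0.65×(0−72) = 72 − 46.8 = 25.2 → 25
  G: 74 − 48.1 = 25.9 → 26
  B: 243 + 0.65×(0−243) = 243 − 157.95 = 85.05 → 85
rgb(25, 26, 85) = #191a55.

#191a55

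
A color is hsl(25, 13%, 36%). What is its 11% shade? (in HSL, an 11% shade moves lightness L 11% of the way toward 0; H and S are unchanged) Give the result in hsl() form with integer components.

hsl(25, 13%, 32%)

L moves 11% from 36 toward 0: 36 − 3.96 = 32.04 → 32.
H and S are unchanged.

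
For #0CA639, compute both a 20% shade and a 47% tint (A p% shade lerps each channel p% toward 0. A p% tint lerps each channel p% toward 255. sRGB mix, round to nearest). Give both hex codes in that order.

#0A852E, #7ED096

#0CA639 is rgb(12, 166, 57).
20% shade:
  R: 12 + 0.2×(0−12) = 12 − 2.4 = 9.6 → 10
  G: 166 − 33.2 = 132.8 → 133
  B: 57 + 0.2×(0−57) = 57 − 11.4 = 45.6 → 46
  → #0A852E
47% tint:
  R: 12 + 114.21 = 126.21 → 126
  G: 166 + 41.83 = 207.83 → 208
  B: 57 + 0.47×(255−57) = 57 + 93.06 = 150.06 → 150
  → #7ED096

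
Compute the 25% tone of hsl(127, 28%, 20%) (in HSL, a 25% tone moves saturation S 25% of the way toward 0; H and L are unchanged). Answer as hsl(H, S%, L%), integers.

S moves 25% from 28 toward 0: 28 − 7 = 21 → 21.
H and L are unchanged.

hsl(127, 21%, 20%)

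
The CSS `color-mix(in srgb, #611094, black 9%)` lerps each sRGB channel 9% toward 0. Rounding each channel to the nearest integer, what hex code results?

#611094 is rgb(97, 16, 148).
A 9% shade moves each channel 9% toward 0:
  R: 97 + 0.09×(0−97) = 97 − 8.73 = 88.27 → 88
  G: 16 − 1.44 = 14.56 → 15
  B: 148 − 13.32 = 134.68 → 135
rgb(88, 15, 135) = #580F87.

#580F87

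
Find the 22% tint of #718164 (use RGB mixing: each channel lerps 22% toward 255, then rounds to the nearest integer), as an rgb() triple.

rgb(144, 157, 134)

#718164 is rgb(113, 129, 100).
A 22% tint moves each channel 22% toward 255:
  R: 113 + 31.24 = 144.24 → 144
  G: 129 + 0.22×(255−129) = 129 + 27.72 = 156.72 → 157
  B: 100 + 0.22×(255−100) = 100 + 34.1 = 134.1 → 134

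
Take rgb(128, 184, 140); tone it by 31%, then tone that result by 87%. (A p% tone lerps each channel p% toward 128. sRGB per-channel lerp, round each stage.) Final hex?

A 31% tone moves each channel 31% toward 128:
  R: 128 + 0 = 128 → 128
  G: 184 − 17.36 = 166.64 → 167
  B: 140 + 0.31×(128−140) = 140 − 3.72 = 136.28 → 136
After the tone: rgb(128, 167, 136) = #80A788.
An 87% tone moves each channel 87% toward 128:
  R: 128 + 0.87×(128−128) = 128 + 0 = 128 → 128
  G: 167 + 0.87×(128−167) = 167 − 33.93 = 133.07 → 133
  B: 136 + 0.87×(128−136) = 136 − 6.96 = 129.04 → 129
rgb(128, 133, 129) = #808581.

#808581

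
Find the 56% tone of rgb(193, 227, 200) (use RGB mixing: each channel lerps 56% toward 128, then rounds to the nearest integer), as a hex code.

#9DACA0

A 56% tone moves each channel 56% toward 128:
  R: 193 − 36.4 = 156.6 → 157
  G: 227 + 0.56×(128−227) = 227 − 55.44 = 171.56 → 172
  B: 200 − 40.32 = 159.68 → 160
rgb(157, 172, 160) = #9DACA0.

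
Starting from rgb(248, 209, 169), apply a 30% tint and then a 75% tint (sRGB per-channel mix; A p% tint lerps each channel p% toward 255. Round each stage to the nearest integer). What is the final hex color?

A 30% tint moves each channel 30% toward 255:
  R: 248 + 2.1 = 250.1 → 250
  G: 209 + 0.3×(255−209) = 209 + 13.8 = 222.8 → 223
  B: 169 + 0.3×(255−169) = 169 + 25.8 = 194.8 → 195
After the tint: rgb(250, 223, 195) = #fadfc3.
Per channel, c → c + 0.75(255 − c):
  R: 250 + 0.75×(255−250) = 250 + 3.75 = 253.75 → 254
  G: 223 + 0.75×(255−223) = 223 + 24 = 247 → 247
  B: 195 + 0.75×(255−195) = 195 + 45 = 240 → 240
rgb(254, 247, 240) = #fef7f0.

#fef7f0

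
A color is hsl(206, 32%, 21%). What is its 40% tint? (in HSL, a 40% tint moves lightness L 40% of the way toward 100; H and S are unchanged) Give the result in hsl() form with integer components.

hsl(206, 32%, 53%)

L moves 40% from 21 toward 100: 21 + 31.6 = 52.6 → 53.
H and S are unchanged.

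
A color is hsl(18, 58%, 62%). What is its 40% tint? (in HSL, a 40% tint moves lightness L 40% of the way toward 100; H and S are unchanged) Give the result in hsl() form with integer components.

hsl(18, 58%, 77%)

L moves 40% from 62 toward 100: 62 + 15.2 = 77.2 → 77.
H and S are unchanged.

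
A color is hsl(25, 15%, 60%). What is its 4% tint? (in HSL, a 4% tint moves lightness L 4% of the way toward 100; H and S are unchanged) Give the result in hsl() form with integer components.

L moves 4% from 60 toward 100: 60 + 1.6 = 61.6 → 62.
H and S are unchanged.

hsl(25, 15%, 62%)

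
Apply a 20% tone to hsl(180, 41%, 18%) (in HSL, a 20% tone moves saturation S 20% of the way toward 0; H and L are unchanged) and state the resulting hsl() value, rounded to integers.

S moves 20% from 41 toward 0: 41 − 8.2 = 32.8 → 33.
H and L are unchanged.

hsl(180, 33%, 18%)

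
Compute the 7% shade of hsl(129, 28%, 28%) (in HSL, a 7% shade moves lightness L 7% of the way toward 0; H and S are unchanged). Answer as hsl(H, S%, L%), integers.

hsl(129, 28%, 26%)

L moves 7% from 28 toward 0: 28 − 1.96 = 26.04 → 26.
H and S are unchanged.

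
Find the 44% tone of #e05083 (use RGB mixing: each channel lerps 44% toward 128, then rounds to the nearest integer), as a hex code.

#e05083 is rgb(224, 80, 131).
Lerp each channel 44% toward 128:
  R: 224 − 42.24 = 181.76 → 182
  G: 80 + 0.44×(128−80) = 80 + 21.12 = 101.12 → 101
  B: 131 + 0.44×(128−131) = 131 − 1.32 = 129.68 → 130
rgb(182, 101, 130) = #b66582.

#b66582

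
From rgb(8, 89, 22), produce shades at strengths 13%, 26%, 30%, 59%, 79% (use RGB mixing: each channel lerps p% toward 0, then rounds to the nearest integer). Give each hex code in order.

#074D13, #064210, #063E0F, #032409, #021305

13%: (8 − 1.04 = 6.96→7, 89 − 11.57 = 77.43→77, 22 − 2.86 = 19.14→19) → #074D13
26%: (8 − 2.08 = 5.92→6, 89 − 23.14 = 65.86→66, 22 − 5.72 = 16.28→16) → #064210
30%: (8 − 2.4 = 5.6→6, 89 − 26.7 = 62.3→62, 22 − 6.6 = 15.4→15) → #063E0F
59%: (8 − 4.72 = 3.28→3, 89 − 52.51 = 36.49→36, 22 − 12.98 = 9.02→9) → #032409
79%: (8 − 6.32 = 1.68→2, 89 − 70.31 = 18.69→19, 22 − 17.38 = 4.62→5) → #021305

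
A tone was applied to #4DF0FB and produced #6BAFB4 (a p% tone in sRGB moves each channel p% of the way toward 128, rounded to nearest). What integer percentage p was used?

#4DF0FB is rgb(77, 240, 251); #6BAFB4 is rgb(107, 175, 180).
On the B channel (widest range): 180 ≈ 251 + (p/100)(128 − 251), so p ≈ 100×(180 − 251)/(128 − 251) = -7100/-123 = 57.72.
p = 58 reproduces all three channels after rounding.

58%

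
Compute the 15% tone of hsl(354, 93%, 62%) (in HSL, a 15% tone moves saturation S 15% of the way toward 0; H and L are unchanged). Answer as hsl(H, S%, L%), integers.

S moves 15% from 93 toward 0: 93 − 13.95 = 79.05 → 79.
H and L are unchanged.

hsl(354, 79%, 62%)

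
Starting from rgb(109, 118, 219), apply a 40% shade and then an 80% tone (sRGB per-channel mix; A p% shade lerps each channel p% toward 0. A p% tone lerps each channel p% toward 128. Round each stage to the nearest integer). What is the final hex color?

A 40% shade moves each channel 40% toward 0:
  R: 109 + 0.4×(0−109) = 109 − 43.6 = 65.4 → 65
  G: 118 + 0.4×(0−118) = 118 − 47.2 = 70.8 → 71
  B: 219 + 0.4×(0−219) = 219 − 87.6 = 131.4 → 131
After the shade: rgb(65, 71, 131) = #414783.
Per channel, c → c + 0.8(128 − c):
  R: 65 + 0.8×(128−65) = 65 + 50.4 = 115.4 → 115
  G: 71 + 0.8×(128−71) = 71 + 45.6 = 116.6 → 117
  B: 131 − 2.4 = 128.6 → 129
rgb(115, 117, 129) = #737581.

#737581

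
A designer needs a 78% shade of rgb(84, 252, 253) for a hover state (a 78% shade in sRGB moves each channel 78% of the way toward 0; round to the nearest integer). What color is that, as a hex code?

#123738

Lerp each channel 78% toward 0:
  R: 84 + 0.78×(0−84) = 84 − 65.52 = 18.48 → 18
  G: 252 − 196.56 = 55.44 → 55
  B: 253 − 197.34 = 55.66 → 56
rgb(18, 55, 56) = #123738.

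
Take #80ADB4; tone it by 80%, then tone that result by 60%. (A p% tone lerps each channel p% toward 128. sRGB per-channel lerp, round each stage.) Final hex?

#80ADB4 is rgb(128, 173, 180).
Per channel, c → c + 0.8(128 − c):
  R: 128 + 0 = 128 → 128
  G: 173 − 36 = 137 → 137
  B: 180 − 41.6 = 138.4 → 138
After the tone: rgb(128, 137, 138) = #80898A.
Per channel, c → c + 0.6(128 − c):
  R: 128 + 0.6×(128−128) = 128 + 0 = 128 → 128
  G: 137 − 5.4 = 131.6 → 132
  B: 138 + 0.6×(128−138) = 138 − 6 = 132 → 132
rgb(128, 132, 132) = #808484.

#808484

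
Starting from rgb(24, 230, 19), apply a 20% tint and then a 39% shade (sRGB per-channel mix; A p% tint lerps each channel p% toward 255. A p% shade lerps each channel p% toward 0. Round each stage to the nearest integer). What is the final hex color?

#2B8F28

Lerp each channel 20% toward 255:
  R: 24 + 46.2 = 70.2 → 70
  G: 230 + 0.2×(255−230) = 230 + 5 = 235 → 235
  B: 19 + 47.2 = 66.2 → 66
After the tint: rgb(70, 235, 66) = #46EB42.
Per channel, c → c + 0.39(0 − c):
  R: 70 + 0.39×(0−70) = 70 − 27.3 = 42.7 → 43
  G: 235 − 91.65 = 143.35 → 143
  B: 66 − 25.74 = 40.26 → 40
rgb(43, 143, 40) = #2B8F28.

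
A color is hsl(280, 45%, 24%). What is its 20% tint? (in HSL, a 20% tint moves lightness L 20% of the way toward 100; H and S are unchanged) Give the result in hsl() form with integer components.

hsl(280, 45%, 39%)

L moves 20% from 24 toward 100: 24 + 15.2 = 39.2 → 39.
H and S are unchanged.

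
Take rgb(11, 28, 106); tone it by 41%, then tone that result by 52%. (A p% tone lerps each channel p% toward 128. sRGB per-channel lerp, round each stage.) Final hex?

#5F647A

Per channel, c → c + 0.41(128 − c):
  R: 11 + 47.97 = 58.97 → 59
  G: 28 + 0.41×(128−28) = 28 + 41 = 69 → 69
  B: 106 + 0.41×(128−106) = 106 + 9.02 = 115.02 → 115
After the tone: rgb(59, 69, 115) = #3B4573.
A 52% tone moves each channel 52% toward 128:
  R: 59 + 35.88 = 94.88 → 95
  G: 69 + 30.68 = 99.68 → 100
  B: 115 + 0.52×(128−115) = 115 + 6.76 = 121.76 → 122
rgb(95, 100, 122) = #5F647A.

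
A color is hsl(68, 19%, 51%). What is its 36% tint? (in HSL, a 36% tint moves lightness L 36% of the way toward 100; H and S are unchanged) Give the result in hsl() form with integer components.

hsl(68, 19%, 69%)

L moves 36% from 51 toward 100: 51 + 17.64 = 68.64 → 69.
H and S are unchanged.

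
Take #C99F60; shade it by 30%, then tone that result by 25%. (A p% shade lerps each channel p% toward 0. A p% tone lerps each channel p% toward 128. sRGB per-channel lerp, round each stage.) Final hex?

#C99F60 is rgb(201, 159, 96).
Per channel, c → c + 0.3(0 − c):
  R: 201 + 0.3×(0−201) = 201 − 60.3 = 140.7 → 141
  G: 159 − 47.7 = 111.3 → 111
  B: 96 − 28.8 = 67.2 → 67
After the shade: rgb(141, 111, 67) = #8D6F43.
A 25% tone moves each channel 25% toward 128:
  R: 141 + 0.25×(128−141) = 141 − 3.25 = 137.75 → 138
  G: 111 + 0.25×(128−111) = 111 + 4.25 = 115.25 → 115
  B: 67 + 0.25×(128−67) = 67 + 15.25 = 82.25 → 82
rgb(138, 115, 82) = #8A7352.

#8A7352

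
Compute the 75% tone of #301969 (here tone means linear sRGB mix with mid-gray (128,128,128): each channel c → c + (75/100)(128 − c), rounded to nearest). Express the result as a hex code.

#6C667A

#301969 is rgb(48, 25, 105).
Lerp each channel 75% toward 128:
  R: 48 + 0.75×(128−48) = 48 + 60 = 108 → 108
  G: 25 + 77.25 = 102.25 → 102
  B: 105 + 17.25 = 122.25 → 122
rgb(108, 102, 122) = #6C667A.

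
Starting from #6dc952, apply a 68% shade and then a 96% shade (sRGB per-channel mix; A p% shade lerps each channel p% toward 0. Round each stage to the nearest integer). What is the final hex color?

#010301

#6dc952 is rgb(109, 201, 82).
Lerp each channel 68% toward 0:
  R: 109 − 74.12 = 34.88 → 35
  G: 201 − 136.68 = 64.32 → 64
  B: 82 + 0.68×(0−82) = 82 − 55.76 = 26.24 → 26
After the shade: rgb(35, 64, 26) = #23401a.
A 96% shade moves each channel 96% toward 0:
  R: 35 + 0.96×(0−35) = 35 − 33.6 = 1.4 → 1
  G: 64 + 0.96×(0−64) = 64 − 61.44 = 2.56 → 3
  B: 26 + 0.96×(0−26) = 26 − 24.96 = 1.04 → 1
rgb(1, 3, 1) = #010301.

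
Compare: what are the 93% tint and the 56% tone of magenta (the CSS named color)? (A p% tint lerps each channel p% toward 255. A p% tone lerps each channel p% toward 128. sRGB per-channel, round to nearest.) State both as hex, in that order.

#FFEDFF, #B848B8

CSS magenta is rgb(255, 0, 255).
93% tint:
  R: 255 + 0.93×(255−255) = 255 + 0 = 255 → 255
  G: 0 + 237.15 = 237.15 → 237
  B: 255 + 0.93×(255−255) = 255 + 0 = 255 → 255
  → #FFEDFF
56% tone:
  R: 255 − 71.12 = 183.88 → 184
  G: 0 + 0.56×(128−0) = 0 + 71.68 = 71.68 → 72
  B: 255 + 0.56×(128−255) = 255 − 71.12 = 183.88 → 184
  → #B848B8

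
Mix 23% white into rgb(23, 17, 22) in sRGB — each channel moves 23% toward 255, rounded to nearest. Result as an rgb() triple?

rgb(76, 72, 76)

A 23% tint moves each channel 23% toward 255:
  R: 23 + 53.36 = 76.36 → 76
  G: 17 + 0.23×(255−17) = 17 + 54.74 = 71.74 → 72
  B: 22 + 53.59 = 75.59 → 76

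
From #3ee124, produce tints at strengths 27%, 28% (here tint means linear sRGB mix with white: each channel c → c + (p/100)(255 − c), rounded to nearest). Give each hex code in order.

#3ee124 is rgb(62, 225, 36).
27%: (62 + 52.11 = 114.11→114, 225 + 8.1 = 233.1→233, 36 + 59.13 = 95.13→95) → #72e95f
28%: (62 + 54.04 = 116.04→116, 225 + 8.4 = 233.4→233, 36 + 61.32 = 97.32→97) → #74e961

#72e95f, #74e961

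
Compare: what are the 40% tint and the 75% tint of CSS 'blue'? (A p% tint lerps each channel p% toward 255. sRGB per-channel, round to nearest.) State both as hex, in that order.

CSS blue is rgb(0, 0, 255).
40% tint:
  R: 0 + 102 = 102 → 102
  G: 0 + 102 = 102 → 102
  B: 255 + 0.4×(255−255) = 255 + 0 = 255 → 255
  → #6666FF
75% tint:
  R: 0 + 0.75×(255−0) = 0 + 191.25 = 191.25 → 191
  G: 0 + 191.25 = 191.25 → 191
  B: 255 + 0.75×(255−255) = 255 + 0 = 255 → 255
  → #BFBFFF

#6666FF, #BFBFFF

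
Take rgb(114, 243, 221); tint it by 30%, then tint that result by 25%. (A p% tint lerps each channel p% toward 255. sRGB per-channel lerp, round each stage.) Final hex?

Per channel, c → c + 0.3(255 − c):
  R: 114 + 0.3×(255−114) = 114 + 42.3 = 156.3 → 156
  G: 243 + 0.3×(255−243) = 243 + 3.6 = 246.6 → 247
  B: 221 + 0.3×(255−221) = 221 + 10.2 = 231.2 → 231
After the tint: rgb(156, 247, 231) = #9CF7E7.
Lerp each channel 25% toward 255:
  R: 156 + 0.25×(255−156) = 156 + 24.75 = 180.75 → 181
  G: 247 + 0.25×(255−247) = 247 + 2 = 249 → 249
  B: 231 + 0.25×(255−231) = 231 + 6 = 237 → 237
rgb(181, 249, 237) = #B5F9ED.

#B5F9ED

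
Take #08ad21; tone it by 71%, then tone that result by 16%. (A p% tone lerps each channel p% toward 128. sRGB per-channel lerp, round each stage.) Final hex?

#08ad21 is rgb(8, 173, 33).
Lerp each channel 71% toward 128:
  R: 8 + 0.71×(128−8) = 8 + 85.2 = 93.2 → 93
  G: 173 − 31.95 = 141.05 → 141
  B: 33 + 0.71×(128−33) = 33 + 67.45 = 100.45 → 100
After the tone: rgb(93, 141, 100) = #5d8d64.
Lerp each channel 16% toward 128:
  R: 93 + 0.16×(128−93) = 93 + 5.6 = 98.6 → 99
  G: 141 − 2.08 = 138.92 → 139
  B: 100 + 0.16×(128−100) = 100 + 4.48 = 104.48 → 104
rgb(99, 139, 104) = #638b68.

#638b68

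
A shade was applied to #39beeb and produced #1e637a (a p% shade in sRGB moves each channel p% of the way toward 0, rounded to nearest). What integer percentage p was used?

48%

#39beeb is rgb(57, 190, 235); #1e637a is rgb(30, 99, 122).
On the B channel (widest range): 122 ≈ 235 + (p/100)(0 − 235), so p ≈ 100×(122 − 235)/(0 − 235) = -11300/-235 = 48.09.
p = 48 reproduces all three channels after rounding.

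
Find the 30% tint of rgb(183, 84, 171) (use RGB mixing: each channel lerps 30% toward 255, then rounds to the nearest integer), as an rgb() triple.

rgb(205, 135, 196)

Lerp each channel 30% toward 255:
  R: 183 + 21.6 = 204.6 → 205
  G: 84 + 0.3×(255−84) = 84 + 51.3 = 135.3 → 135
  B: 171 + 25.2 = 196.2 → 196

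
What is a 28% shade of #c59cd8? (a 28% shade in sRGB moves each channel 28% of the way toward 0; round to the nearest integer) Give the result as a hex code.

#8e709c

#c59cd8 is rgb(197, 156, 216).
Lerp each channel 28% toward 0:
  R: 197 − 55.16 = 141.84 → 142
  G: 156 + 0.28×(0−156) = 156 − 43.68 = 112.32 → 112
  B: 216 − 60.48 = 155.52 → 156
rgb(142, 112, 156) = #8e709c.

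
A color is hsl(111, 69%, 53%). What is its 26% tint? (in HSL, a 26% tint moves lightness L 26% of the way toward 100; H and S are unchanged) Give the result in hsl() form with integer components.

L moves 26% from 53 toward 100: 53 + 12.22 = 65.22 → 65.
H and S are unchanged.

hsl(111, 69%, 65%)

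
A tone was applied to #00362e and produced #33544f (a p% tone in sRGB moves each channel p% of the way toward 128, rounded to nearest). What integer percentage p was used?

40%

#00362e is rgb(0, 54, 46); #33544f is rgb(51, 84, 79).
On the R channel (widest range): 51 ≈ 0 + (p/100)(128 − 0), so p ≈ 100×(51 − 0)/(128 − 0) = 5100/128 = 39.84.
p = 40 reproduces all three channels after rounding.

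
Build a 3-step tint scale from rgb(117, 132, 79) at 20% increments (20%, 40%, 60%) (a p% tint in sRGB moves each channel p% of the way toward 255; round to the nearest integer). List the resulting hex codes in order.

20%: (117 + 27.6 = 144.6→145, 132 + 24.6 = 156.6→157, 79 + 35.2 = 114.2→114) → #919d72
40%: (117 + 55.2 = 172.2→172, 132 + 49.2 = 181.2→181, 79 + 70.4 = 149.4→149) → #acb595
60%: (117 + 82.8 = 199.8→200, 132 + 73.8 = 205.8→206, 79 + 105.6 = 184.6→185) → #c8ceb9

#919d72, #acb595, #c8ceb9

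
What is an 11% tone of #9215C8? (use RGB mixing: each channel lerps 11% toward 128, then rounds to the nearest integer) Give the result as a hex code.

#9021C0

#9215C8 is rgb(146, 21, 200).
Per channel, c → c + 0.11(128 − c):
  R: 146 − 1.98 = 144.02 → 144
  G: 21 + 11.77 = 32.77 → 33
  B: 200 + 0.11×(128−200) = 200 − 7.92 = 192.08 → 192
rgb(144, 33, 192) = #9021C0.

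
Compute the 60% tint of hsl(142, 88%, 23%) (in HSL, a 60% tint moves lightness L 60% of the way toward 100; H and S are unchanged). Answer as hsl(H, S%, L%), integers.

L moves 60% from 23 toward 100: 23 + 46.2 = 69.2 → 69.
H and S are unchanged.

hsl(142, 88%, 69%)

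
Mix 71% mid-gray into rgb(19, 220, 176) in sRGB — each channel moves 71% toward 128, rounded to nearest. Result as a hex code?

Per channel, c → c + 0.71(128 − c):
  R: 19 + 0.71×(128−19) = 19 + 77.39 = 96.39 → 96
  G: 220 + 0.71×(128−220) = 220 − 65.32 = 154.68 → 155
  B: 176 − 34.08 = 141.92 → 142
rgb(96, 155, 142) = #609B8E.

#609B8E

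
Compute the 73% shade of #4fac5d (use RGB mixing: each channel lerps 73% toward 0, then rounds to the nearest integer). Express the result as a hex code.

#4fac5d is rgb(79, 172, 93).
Lerp each channel 73% toward 0:
  R: 79 − 57.67 = 21.33 → 21
  G: 172 + 0.73×(0−172) = 172 − 125.56 = 46.44 → 46
  B: 93 + 0.73×(0−93) = 93 − 67.89 = 25.11 → 25
rgb(21, 46, 25) = #152e19.

#152e19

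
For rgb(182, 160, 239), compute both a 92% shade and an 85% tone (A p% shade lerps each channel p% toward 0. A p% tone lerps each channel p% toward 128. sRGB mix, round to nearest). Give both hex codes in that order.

92% shade:
  R: 182 − 167.44 = 14.56 → 15
  G: 160 + 0.92×(0−160) = 160 − 147.2 = 12.8 → 13
  B: 239 + 0.92×(0−239) = 239 − 219.88 = 19.12 → 19
  → #0F0D13
85% tone:
  R: 182 − 45.9 = 136.1 → 136
  G: 160 + 0.85×(128−160) = 160 − 27.2 = 132.8 → 133
  B: 239 + 0.85×(128−239) = 239 − 94.35 = 144.65 → 145
  → #888591

#0F0D13, #888591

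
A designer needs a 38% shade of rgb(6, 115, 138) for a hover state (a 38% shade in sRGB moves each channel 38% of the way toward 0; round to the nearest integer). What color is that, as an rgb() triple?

rgb(4, 71, 86)

Per channel, c → c + 0.38(0 − c):
  R: 6 + 0.38×(0−6) = 6 − 2.28 = 3.72 → 4
  G: 115 + 0.38×(0−115) = 115 − 43.7 = 71.3 → 71
  B: 138 + 0.38×(0−138) = 138 − 52.44 = 85.56 → 86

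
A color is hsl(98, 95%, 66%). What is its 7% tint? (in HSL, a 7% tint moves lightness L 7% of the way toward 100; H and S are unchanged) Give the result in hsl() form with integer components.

L moves 7% from 66 toward 100: 66 + 2.38 = 68.38 → 68.
H and S are unchanged.

hsl(98, 95%, 68%)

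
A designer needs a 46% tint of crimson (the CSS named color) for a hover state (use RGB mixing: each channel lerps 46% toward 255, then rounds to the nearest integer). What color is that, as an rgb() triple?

CSS crimson is rgb(220, 20, 60).
Lerp each channel 46% toward 255:
  R: 220 + 0.46×(255−220) = 220 + 16.1 = 236.1 → 236
  G: 20 + 108.1 = 128.1 → 128
  B: 60 + 89.7 = 149.7 → 150

rgb(236, 128, 150)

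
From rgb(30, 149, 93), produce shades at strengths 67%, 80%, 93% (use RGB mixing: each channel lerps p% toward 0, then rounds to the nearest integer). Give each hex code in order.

#0A311F, #061E13, #020A07

67%: (30 − 20.1 = 9.9→10, 149 − 99.83 = 49.17→49, 93 − 62.31 = 30.69→31) → #0A311F
80%: (30 − 24 = 6→6, 149 − 119.2 = 29.8→30, 93 − 74.4 = 18.6→19) → #061E13
93%: (30 − 27.9 = 2.1→2, 149 − 138.57 = 10.43→10, 93 − 86.49 = 6.51→7) → #020A07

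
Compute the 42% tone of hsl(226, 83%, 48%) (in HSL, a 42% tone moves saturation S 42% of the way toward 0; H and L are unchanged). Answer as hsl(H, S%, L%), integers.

hsl(226, 48%, 48%)

S moves 42% from 83 toward 0: 83 − 34.86 = 48.14 → 48.
H and L are unchanged.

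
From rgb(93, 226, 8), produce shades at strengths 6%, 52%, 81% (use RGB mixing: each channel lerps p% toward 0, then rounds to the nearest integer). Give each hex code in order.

6%: (93 − 5.58 = 87.42→87, 226 − 13.56 = 212.44→212, 8→8) → #57D408
52%: (93 − 48.36 = 44.64→45, 226 − 117.52 = 108.48→108, 8 − 4.16 = 3.84→4) → #2D6C04
81%: (93 − 75.33 = 17.67→18, 226 − 183.06 = 42.94→43, 8 − 6.48 = 1.52→2) → #122B02

#57D408, #2D6C04, #122B02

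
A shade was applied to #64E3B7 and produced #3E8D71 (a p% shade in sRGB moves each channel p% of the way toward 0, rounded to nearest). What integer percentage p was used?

38%

#64E3B7 is rgb(100, 227, 183); #3E8D71 is rgb(62, 141, 113).
On the G channel (widest range): 141 ≈ 227 + (p/100)(0 − 227), so p ≈ 100×(141 − 227)/(0 − 227) = -8600/-227 = 37.89.
p = 38 reproduces all three channels after rounding.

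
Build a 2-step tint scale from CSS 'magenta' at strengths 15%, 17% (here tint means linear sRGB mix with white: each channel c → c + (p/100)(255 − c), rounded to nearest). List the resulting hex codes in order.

CSS magenta is rgb(255, 0, 255).
15%: (255→255, 0 + 38.25 = 38.25→38, 255→255) → #FF26FF
17%: (255→255, 0 + 43.35 = 43.35→43, 255→255) → #FF2BFF

#FF26FF, #FF2BFF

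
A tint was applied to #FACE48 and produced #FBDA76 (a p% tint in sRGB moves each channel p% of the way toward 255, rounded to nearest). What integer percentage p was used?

#FACE48 is rgb(250, 206, 72); #FBDA76 is rgb(251, 218, 118).
On the B channel (widest range): 118 ≈ 72 + (p/100)(255 − 72), so p ≈ 100×(118 − 72)/(255 − 72) = 4600/183 = 25.14.
p = 25 reproduces all three channels after rounding.

25%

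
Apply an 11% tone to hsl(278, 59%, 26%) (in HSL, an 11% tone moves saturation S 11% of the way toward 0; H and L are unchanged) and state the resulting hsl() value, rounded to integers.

S moves 11% from 59 toward 0: 59 − 6.49 = 52.51 → 53.
H and L are unchanged.

hsl(278, 53%, 26%)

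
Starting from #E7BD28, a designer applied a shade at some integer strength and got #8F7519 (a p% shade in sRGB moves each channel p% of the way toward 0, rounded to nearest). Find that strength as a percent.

#E7BD28 is rgb(231, 189, 40); #8F7519 is rgb(143, 117, 25).
On the R channel (widest range): 143 ≈ 231 + (p/100)(0 − 231), so p ≈ 100×(143 − 231)/(0 − 231) = -8800/-231 = 38.10.
p = 38 reproduces all three channels after rounding.

38%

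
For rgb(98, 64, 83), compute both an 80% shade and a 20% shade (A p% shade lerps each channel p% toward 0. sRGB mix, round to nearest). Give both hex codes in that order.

80% shade:
  R: 98 − 78.4 = 19.6 → 20
  G: 64 + 0.8×(0−64) = 64 − 51.2 = 12.8 → 13
  B: 83 − 66.4 = 16.6 → 17
  → #140D11
20% shade:
  R: 98 + 0.2×(0−98) = 98 − 19.6 = 78.4 → 78
  G: 64 + 0.2×(0−64) = 64 − 12.8 = 51.2 → 51
  B: 83 + 0.2×(0−83) = 83 − 16.6 = 66.4 → 66
  → #4E3342

#140D11, #4E3342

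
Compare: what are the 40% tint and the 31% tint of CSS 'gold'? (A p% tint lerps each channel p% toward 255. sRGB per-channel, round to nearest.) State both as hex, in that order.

CSS gold is rgb(255, 215, 0).
40% tint:
  R: 255 + 0.4×(255−255) = 255 + 0 = 255 → 255
  G: 215 + 0.4×(255−215) = 215 + 16 = 231 → 231
  B: 0 + 102 = 102 → 102
  → #FFE766
31% tint:
  R: 255 + 0 = 255 → 255
  G: 215 + 12.4 = 227.4 → 227
  B: 0 + 0.31×(255−0) = 0 + 79.05 = 79.05 → 79
  → #FFE34F

#FFE766, #FFE34F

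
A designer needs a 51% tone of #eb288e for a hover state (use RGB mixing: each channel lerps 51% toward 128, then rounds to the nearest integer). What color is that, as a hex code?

#eb288e is rgb(235, 40, 142).
Lerp each channel 51% toward 128:
  R: 235 + 0.51×(128−235) = 235 − 54.57 = 180.43 → 180
  G: 40 + 0.51×(128−40) = 40 + 44.88 = 84.88 → 85
  B: 142 + 0.51×(128−142) = 142 − 7.14 = 134.86 → 135
rgb(180, 85, 135) = #b45587.

#b45587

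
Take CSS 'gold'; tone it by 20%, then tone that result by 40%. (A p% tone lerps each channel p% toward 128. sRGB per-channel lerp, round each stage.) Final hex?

CSS gold is rgb(255, 215, 0).
Lerp each channel 20% toward 128:
  R: 255 − 25.4 = 229.6 → 230
  G: 215 + 0.2×(128−215) = 215 − 17.4 = 197.6 → 198
  B: 0 + 25.6 = 25.6 → 26
After the tone: rgb(230, 198, 26) = #E6C61A.
A 40% tone moves each channel 40% toward 128:
  R: 230 + 0.4×(128−230) = 230 − 40.8 = 189.2 → 189
  G: 198 − 28 = 170 → 170
  B: 26 + 0.4×(128−26) = 26 + 40.8 = 66.8 → 67
rgb(189, 170, 67) = #BDAA43.

#BDAA43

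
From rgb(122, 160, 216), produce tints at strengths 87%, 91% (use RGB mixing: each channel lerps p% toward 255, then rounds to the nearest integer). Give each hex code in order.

#EEF3FA, #F3F6FB

87%: (122 + 115.71 = 237.71→238, 160 + 82.65 = 242.65→243, 216 + 33.93 = 249.93→250) → #EEF3FA
91%: (122 + 121.03 = 243.03→243, 160 + 86.45 = 246.45→246, 216 + 35.49 = 251.49→251) → #F3F6FB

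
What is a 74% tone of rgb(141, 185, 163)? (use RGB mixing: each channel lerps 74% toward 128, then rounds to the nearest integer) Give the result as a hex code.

#838f89

A 74% tone moves each channel 74% toward 128:
  R: 141 − 9.62 = 131.38 → 131
  G: 185 − 42.18 = 142.82 → 143
  B: 163 + 0.74×(128−163) = 163 − 25.9 = 137.1 → 137
rgb(131, 143, 137) = #838f89.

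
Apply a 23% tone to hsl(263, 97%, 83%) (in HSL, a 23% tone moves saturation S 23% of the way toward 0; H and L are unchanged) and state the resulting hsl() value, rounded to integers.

hsl(263, 75%, 83%)

S moves 23% from 97 toward 0: 97 − 22.31 = 74.69 → 75.
H and L are unchanged.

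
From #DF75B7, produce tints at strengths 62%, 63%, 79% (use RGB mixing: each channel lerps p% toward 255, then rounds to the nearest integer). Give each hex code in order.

#DF75B7 is rgb(223, 117, 183).
62%: (223 + 19.84 = 242.84→243, 117 + 85.56 = 202.56→203, 183 + 44.64 = 227.64→228) → #F3CBE4
63%: (223 + 20.16 = 243.16→243, 117 + 86.94 = 203.94→204, 183 + 45.36 = 228.36→228) → #F3CCE4
79%: (223 + 25.28 = 248.28→248, 117 + 109.02 = 226.02→226, 183 + 56.88 = 239.88→240) → #F8E2F0

#F3CBE4, #F3CCE4, #F8E2F0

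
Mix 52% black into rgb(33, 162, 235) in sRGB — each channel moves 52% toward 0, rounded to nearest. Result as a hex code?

A 52% shade moves each channel 52% toward 0:
  R: 33 + 0.52×(0−33) = 33 − 17.16 = 15.84 → 16
  G: 162 − 84.24 = 77.76 → 78
  B: 235 − 122.2 = 112.8 → 113
rgb(16, 78, 113) = #104E71.

#104E71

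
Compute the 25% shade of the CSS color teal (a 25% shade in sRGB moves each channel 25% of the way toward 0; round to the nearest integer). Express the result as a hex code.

CSS teal is rgb(0, 128, 128).
A 25% shade moves each channel 25% toward 0:
  R: 0 + 0.25×(0−0) = 0 + 0 = 0 → 0
  G: 128 + 0.25×(0−128) = 128 − 32 = 96 → 96
  B: 128 − 32 = 96 → 96
rgb(0, 96, 96) = #006060.

#006060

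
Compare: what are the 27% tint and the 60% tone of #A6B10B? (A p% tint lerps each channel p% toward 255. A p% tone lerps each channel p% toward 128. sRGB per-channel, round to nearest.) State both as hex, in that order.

#BEC64D, #8F9451

#A6B10B is rgb(166, 177, 11).
27% tint:
  R: 166 + 24.03 = 190.03 → 190
  G: 177 + 21.06 = 198.06 → 198
  B: 11 + 0.27×(255−11) = 11 + 65.88 = 76.88 → 77
  → #BEC64D
60% tone:
  R: 166 − 22.8 = 143.2 → 143
  G: 177 + 0.6×(128−177) = 177 − 29.4 = 147.6 → 148
  B: 11 + 0.6×(128−11) = 11 + 70.2 = 81.2 → 81
  → #8F9451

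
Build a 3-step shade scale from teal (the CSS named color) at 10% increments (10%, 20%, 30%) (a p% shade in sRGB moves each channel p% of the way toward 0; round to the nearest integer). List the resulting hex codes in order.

CSS teal is rgb(0, 128, 128).
10%: (0→0, 128 − 12.8 = 115.2→115, 128 − 12.8 = 115.2→115) → #007373
20%: (0→0, 128 − 25.6 = 102.4→102, 128 − 25.6 = 102.4→102) → #006666
30%: (0→0, 128 − 38.4 = 89.6→90, 128 − 38.4 = 89.6→90) → #005a5a

#007373, #006666, #005a5a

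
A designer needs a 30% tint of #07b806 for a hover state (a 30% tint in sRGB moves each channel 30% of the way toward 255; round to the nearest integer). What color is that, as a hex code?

#51cd51

#07b806 is rgb(7, 184, 6).
A 30% tint moves each channel 30% toward 255:
  R: 7 + 74.4 = 81.4 → 81
  G: 184 + 0.3×(255−184) = 184 + 21.3 = 205.3 → 205
  B: 6 + 0.3×(255−6) = 6 + 74.7 = 80.7 → 81
rgb(81, 205, 81) = #51cd51.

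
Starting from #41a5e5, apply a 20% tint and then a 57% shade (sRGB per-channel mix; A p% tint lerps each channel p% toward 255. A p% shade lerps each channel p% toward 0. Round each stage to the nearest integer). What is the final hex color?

#2c4f65

#41a5e5 is rgb(65, 165, 229).
Lerp each channel 20% toward 255:
  R: 65 + 0.2×(255−65) = 65 + 38 = 103 → 103
  G: 165 + 0.2×(255−165) = 165 + 18 = 183 → 183
  B: 229 + 0.2×(255−229) = 229 + 5.2 = 234.2 → 234
After the tint: rgb(103, 183, 234) = #67b7ea.
Per channel, c → c + 0.57(0 − c):
  R: 103 − 58.71 = 44.29 → 44
  G: 183 + 0.57×(0−183) = 183 − 104.31 = 78.69 → 79
  B: 234 + 0.57×(0−234) = 234 − 133.38 = 100.62 → 101
rgb(44, 79, 101) = #2c4f65.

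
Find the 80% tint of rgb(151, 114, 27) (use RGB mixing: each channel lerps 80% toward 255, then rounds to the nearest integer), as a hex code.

Lerp each channel 80% toward 255:
  R: 151 + 83.2 = 234.2 → 234
  G: 114 + 0.8×(255−114) = 114 + 112.8 = 226.8 → 227
  B: 27 + 0.8×(255−27) = 27 + 182.4 = 209.4 → 209
rgb(234, 227, 209) = #EAE3D1.

#EAE3D1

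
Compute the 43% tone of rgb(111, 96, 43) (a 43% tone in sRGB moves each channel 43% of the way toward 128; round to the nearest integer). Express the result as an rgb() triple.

Per channel, c → c + 0.43(128 − c):
  R: 111 + 0.43×(128−111) = 111 + 7.31 = 118.31 → 118
  G: 96 + 0.43×(128−96) = 96 + 13.76 = 109.76 → 110
  B: 43 + 0.43×(128−43) = 43 + 36.55 = 79.55 → 80

rgb(118, 110, 80)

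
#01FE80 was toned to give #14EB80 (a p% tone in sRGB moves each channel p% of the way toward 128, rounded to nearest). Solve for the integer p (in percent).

15%

#01FE80 is rgb(1, 254, 128); #14EB80 is rgb(20, 235, 128).
On the R channel (widest range): 20 ≈ 1 + (p/100)(128 − 1), so p ≈ 100×(20 − 1)/(128 − 1) = 1900/127 = 14.96.
p = 15 reproduces all three channels after rounding.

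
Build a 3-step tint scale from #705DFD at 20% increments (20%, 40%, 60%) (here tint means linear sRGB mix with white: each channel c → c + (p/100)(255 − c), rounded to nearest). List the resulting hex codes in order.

#705DFD is rgb(112, 93, 253).
20%: (112 + 28.6 = 140.6→141, 93 + 32.4 = 125.4→125, 253→253) → #8D7DFD
40%: (112 + 57.2 = 169.2→169, 93 + 64.8 = 157.8→158, 253 + 0.8 = 253.8→254) → #A99EFE
60%: (112 + 85.8 = 197.8→198, 93 + 97.2 = 190.2→190, 253 + 1.2 = 254.2→254) → #C6BEFE

#8D7DFD, #A99EFE, #C6BEFE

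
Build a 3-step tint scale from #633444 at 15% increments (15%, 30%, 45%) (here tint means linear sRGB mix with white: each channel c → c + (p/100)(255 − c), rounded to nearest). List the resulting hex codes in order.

#633444 is rgb(99, 52, 68).
15%: (99 + 23.4 = 122.4→122, 52 + 30.45 = 82.45→82, 68 + 28.05 = 96.05→96) → #7A5260
30%: (99 + 46.8 = 145.8→146, 52 + 60.9 = 112.9→113, 68 + 56.1 = 124.1→124) → #92717C
45%: (99 + 70.2 = 169.2→169, 52 + 91.35 = 143.35→143, 68 + 84.15 = 152.15→152) → #A98F98

#7A5260, #92717C, #A98F98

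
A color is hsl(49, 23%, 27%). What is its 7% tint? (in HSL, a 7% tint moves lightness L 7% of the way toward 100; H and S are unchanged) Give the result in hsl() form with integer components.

L moves 7% from 27 toward 100: 27 + 5.11 = 32.11 → 32.
H and S are unchanged.

hsl(49, 23%, 32%)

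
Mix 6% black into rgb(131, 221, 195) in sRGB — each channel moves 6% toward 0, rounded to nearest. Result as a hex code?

#7BD0B7

Per channel, c → c + 0.06(0 − c):
  R: 131 − 7.86 = 123.14 → 123
  G: 221 − 13.26 = 207.74 → 208
  B: 195 − 11.7 = 183.3 → 183
rgb(123, 208, 183) = #7BD0B7.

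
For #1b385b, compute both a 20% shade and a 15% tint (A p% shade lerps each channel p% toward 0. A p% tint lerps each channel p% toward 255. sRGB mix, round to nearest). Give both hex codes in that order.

#1b385b is rgb(27, 56, 91).
20% shade:
  R: 27 − 5.4 = 21.6 → 22
  G: 56 + 0.2×(0−56) = 56 − 11.2 = 44.8 → 45
  B: 91 − 18.2 = 72.8 → 73
  → #162d49
15% tint:
  R: 27 + 0.15×(255−27) = 27 + 34.2 = 61.2 → 61
  G: 56 + 29.85 = 85.85 → 86
  B: 91 + 24.6 = 115.6 → 116
  → #3d5674

#162d49, #3d5674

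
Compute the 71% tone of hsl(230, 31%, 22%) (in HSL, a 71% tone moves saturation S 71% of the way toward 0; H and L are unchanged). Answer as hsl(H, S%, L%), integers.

S moves 71% from 31 toward 0: 31 − 22.01 = 8.99 → 9.
H and L are unchanged.

hsl(230, 9%, 22%)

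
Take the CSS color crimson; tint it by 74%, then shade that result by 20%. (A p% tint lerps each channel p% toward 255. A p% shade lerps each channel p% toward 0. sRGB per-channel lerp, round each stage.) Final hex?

CSS crimson is rgb(220, 20, 60).
A 74% tint moves each channel 74% toward 255:
  R: 220 + 0.74×(255−220) = 220 + 25.9 = 245.9 → 246
  G: 20 + 0.74×(255−20) = 20 + 173.9 = 193.9 → 194
  B: 60 + 0.74×(255−60) = 60 + 144.3 = 204.3 → 204
After the tint: rgb(246, 194, 204) = #F6C2CC.
Per channel, c → c + 0.2(0 − c):
  R: 246 + 0.2×(0−246) = 246 − 49.2 = 196.8 → 197
  G: 194 + 0.2×(0−194) = 194 − 38.8 = 155.2 → 155
  B: 204 + 0.2×(0−204) = 204 − 40.8 = 163.2 → 163
rgb(197, 155, 163) = #C59BA3.

#C59BA3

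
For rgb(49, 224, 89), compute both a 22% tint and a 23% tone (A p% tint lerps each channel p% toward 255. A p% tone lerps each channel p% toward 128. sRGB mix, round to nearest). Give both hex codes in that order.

22% tint:
  R: 49 + 45.32 = 94.32 → 94
  G: 224 + 0.22×(255−224) = 224 + 6.82 = 230.82 → 231
  B: 89 + 0.22×(255−89) = 89 + 36.52 = 125.52 → 126
  → #5EE77E
23% tone:
  R: 49 + 0.23×(128−49) = 49 + 18.17 = 67.17 → 67
  G: 224 + 0.23×(128−224) = 224 − 22.08 = 201.92 → 202
  B: 89 + 0.23×(128−89) = 89 + 8.97 = 97.97 → 98
  → #43CA62

#5EE77E, #43CA62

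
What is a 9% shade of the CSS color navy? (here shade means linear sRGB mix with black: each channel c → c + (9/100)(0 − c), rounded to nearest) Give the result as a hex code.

#000074

CSS navy is rgb(0, 0, 128).
Per channel, c → c + 0.09(0 − c):
  R: 0 + 0.09×(0−0) = 0 + 0 = 0 → 0
  G: 0 + 0.09×(0−0) = 0 + 0 = 0 → 0
  B: 128 + 0.09×(0−128) = 128 − 11.52 = 116.48 → 116
rgb(0, 0, 116) = #000074.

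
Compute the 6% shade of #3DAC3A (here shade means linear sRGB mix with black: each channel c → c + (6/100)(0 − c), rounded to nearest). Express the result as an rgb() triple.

rgb(57, 162, 55)

#3DAC3A is rgb(61, 172, 58).
Per channel, c → c + 0.06(0 − c):
  R: 61 − 3.66 = 57.34 → 57
  G: 172 − 10.32 = 161.68 → 162
  B: 58 + 0.06×(0−58) = 58 − 3.48 = 54.52 → 55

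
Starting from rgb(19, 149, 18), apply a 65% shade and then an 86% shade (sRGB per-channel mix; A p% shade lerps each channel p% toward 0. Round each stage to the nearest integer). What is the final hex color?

#010701

A 65% shade moves each channel 65% toward 0:
  R: 19 + 0.65×(0−19) = 19 − 12.35 = 6.65 → 7
  G: 149 + 0.65×(0−149) = 149 − 96.85 = 52.15 → 52
  B: 18 + 0.65×(0−18) = 18 − 11.7 = 6.3 → 6
After the shade: rgb(7, 52, 6) = #073406.
An 86% shade moves each channel 86% toward 0:
  R: 7 + 0.86×(0−7) = 7 − 6.02 = 0.98 → 1
  G: 52 + 0.86×(0−52) = 52 − 44.72 = 7.28 → 7
  B: 6 + 0.86×(0−6) = 6 − 5.16 = 0.84 → 1
rgb(1, 7, 1) = #010701.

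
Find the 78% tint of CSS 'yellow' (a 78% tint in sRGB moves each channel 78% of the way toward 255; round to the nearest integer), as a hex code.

#FFFFC7

CSS yellow is rgb(255, 255, 0).
Per channel, c → c + 0.78(255 − c):
  R: 255 + 0.78×(255−255) = 255 + 0 = 255 → 255
  G: 255 + 0.78×(255−255) = 255 + 0 = 255 → 255
  B: 0 + 0.78×(255−0) = 0 + 198.9 = 198.9 → 199
rgb(255, 255, 199) = #FFFFC7.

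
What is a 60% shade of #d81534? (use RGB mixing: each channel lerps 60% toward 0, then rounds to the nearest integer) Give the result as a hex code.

#560815

#d81534 is rgb(216, 21, 52).
Lerp each channel 60% toward 0:
  R: 216 − 129.6 = 86.4 → 86
  G: 21 + 0.6×(0−21) = 21 − 12.6 = 8.4 → 8
  B: 52 − 31.2 = 20.8 → 21
rgb(86, 8, 21) = #560815.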